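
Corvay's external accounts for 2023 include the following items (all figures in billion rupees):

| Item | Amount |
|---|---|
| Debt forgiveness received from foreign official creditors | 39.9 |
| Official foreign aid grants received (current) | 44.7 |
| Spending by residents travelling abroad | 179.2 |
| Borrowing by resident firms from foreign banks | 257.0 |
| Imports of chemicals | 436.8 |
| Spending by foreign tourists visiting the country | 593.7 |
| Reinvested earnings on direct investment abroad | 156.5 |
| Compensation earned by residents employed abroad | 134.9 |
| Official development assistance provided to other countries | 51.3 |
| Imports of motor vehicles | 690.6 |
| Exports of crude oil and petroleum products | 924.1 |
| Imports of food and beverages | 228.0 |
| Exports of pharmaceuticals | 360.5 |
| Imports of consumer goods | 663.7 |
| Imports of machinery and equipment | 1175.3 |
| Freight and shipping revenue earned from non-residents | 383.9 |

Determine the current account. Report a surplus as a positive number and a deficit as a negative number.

-826.6

Goods: -663.7 - 1175.3 - 436.8 + 924.1 - 228.0 - 690.6 + 360.5 = -1909.8
Services: 383.9 + 593.7 - 179.2 = 798.4
Primary income: 156.5 + 134.9 = 291.4
Secondary income: 44.7 - 51.3 = -6.6
Current account = (-1909.8) + 798.4 + 291.4 + (-6.6) = -826.6
(Excluded from the current account — capital account: debt forgiveness received from foreign official creditors 39.9; financial account: borrowing by resident firms from foreign banks 257.0.)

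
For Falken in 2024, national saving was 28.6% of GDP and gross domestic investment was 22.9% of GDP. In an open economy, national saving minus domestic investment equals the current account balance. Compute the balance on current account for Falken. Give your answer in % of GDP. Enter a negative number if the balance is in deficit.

CA = S - I = 28.6 - 22.9 = 5.7

5.7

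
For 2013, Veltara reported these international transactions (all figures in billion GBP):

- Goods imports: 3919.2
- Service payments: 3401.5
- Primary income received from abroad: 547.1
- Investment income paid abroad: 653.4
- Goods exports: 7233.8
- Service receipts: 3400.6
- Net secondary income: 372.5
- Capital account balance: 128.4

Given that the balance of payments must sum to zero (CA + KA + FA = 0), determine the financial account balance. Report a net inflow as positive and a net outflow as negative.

-3708.3

Goods balance = 7233.8 - 3919.2 = 3314.6
Services balance = 3400.6 - 3401.5 = -0.9
Trade balance (goods + services) = 3314.6 + (-0.9) = 3313.7
Net primary income = 547.1 - 653.4 = -106.3
Net secondary income = 372.5
Current account = 3313.7 + (-106.3) + 372.5 = 3579.9
Financial account = -(3579.9 + 128.4) = -3708.3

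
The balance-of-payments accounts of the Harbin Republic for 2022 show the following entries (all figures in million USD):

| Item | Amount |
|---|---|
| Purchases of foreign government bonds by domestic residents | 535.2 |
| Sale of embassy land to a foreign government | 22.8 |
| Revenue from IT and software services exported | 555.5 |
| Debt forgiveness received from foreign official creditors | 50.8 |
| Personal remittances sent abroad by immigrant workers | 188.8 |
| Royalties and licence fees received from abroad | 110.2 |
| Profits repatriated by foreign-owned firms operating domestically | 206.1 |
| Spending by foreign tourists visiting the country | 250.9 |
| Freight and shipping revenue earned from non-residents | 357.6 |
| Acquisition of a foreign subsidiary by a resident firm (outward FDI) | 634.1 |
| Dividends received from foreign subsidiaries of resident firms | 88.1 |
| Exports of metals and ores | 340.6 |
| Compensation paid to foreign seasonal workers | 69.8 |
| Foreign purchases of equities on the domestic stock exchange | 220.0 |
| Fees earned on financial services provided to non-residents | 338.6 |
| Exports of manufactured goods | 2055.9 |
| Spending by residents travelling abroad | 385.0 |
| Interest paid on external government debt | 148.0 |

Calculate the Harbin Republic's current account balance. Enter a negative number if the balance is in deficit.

3099.7

Goods: 2055.9 + 340.6 = 2396.5
Services: 110.2 + 357.6 + 250.9 + 338.6 + 555.5 - 385.0 = 1227.8
Primary income: 88.1 - 69.8 - 148.0 - 206.1 = -335.8
Secondary income: -188.8
Current account = 2396.5 + 1227.8 + (-335.8) + (-188.8) = 3099.7
(Excluded from the current account — financial account: purchases of foreign government bonds by domestic residents 535.2, acquisition of a foreign subsidiary by a resident firm (outward FDI) 634.1, foreign purchases of equities on the domestic stock exchange 220.0; capital account: sale of embassy land to a foreign government 22.8, debt forgiveness received from foreign official creditors 50.8.)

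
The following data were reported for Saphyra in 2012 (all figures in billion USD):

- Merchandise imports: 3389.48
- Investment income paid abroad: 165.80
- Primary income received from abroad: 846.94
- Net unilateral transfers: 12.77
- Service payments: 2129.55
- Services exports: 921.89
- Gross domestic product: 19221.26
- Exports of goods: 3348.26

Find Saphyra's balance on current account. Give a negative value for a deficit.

Goods balance = 3348.26 - 3389.48 = -41.22
Services balance = 921.89 - 2129.55 = -1207.66
Trade balance (goods + services) = -41.22 + (-1207.66) = -1248.88
Net primary income = 846.94 - 165.80 = 681.14
Net secondary income = 12.77
Current account = -1248.88 + 681.14 + 12.77 = -554.97

-554.97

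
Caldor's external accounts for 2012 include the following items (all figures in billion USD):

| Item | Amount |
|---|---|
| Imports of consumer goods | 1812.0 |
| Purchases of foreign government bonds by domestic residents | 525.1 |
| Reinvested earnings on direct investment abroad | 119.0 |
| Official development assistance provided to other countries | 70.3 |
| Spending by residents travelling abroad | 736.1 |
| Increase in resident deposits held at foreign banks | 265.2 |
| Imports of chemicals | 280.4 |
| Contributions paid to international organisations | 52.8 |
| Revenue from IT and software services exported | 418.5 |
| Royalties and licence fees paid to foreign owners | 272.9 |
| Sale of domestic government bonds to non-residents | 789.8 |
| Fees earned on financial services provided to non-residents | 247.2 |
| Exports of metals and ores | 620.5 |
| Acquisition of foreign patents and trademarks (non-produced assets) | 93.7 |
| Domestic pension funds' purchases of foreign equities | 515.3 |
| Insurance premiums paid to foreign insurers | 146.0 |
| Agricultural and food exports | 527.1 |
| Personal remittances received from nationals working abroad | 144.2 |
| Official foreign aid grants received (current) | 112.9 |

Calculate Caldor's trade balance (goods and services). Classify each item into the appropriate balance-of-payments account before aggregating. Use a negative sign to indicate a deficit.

-1434.1

Goods: 527.1 - 280.4 - 1812.0 + 620.5 = -944.8
Services: -736.1 - 146.0 + 247.2 - 272.9 + 418.5 = -489.3
Trade balance = -944.8 + (-489.3) = -1434.1
(Excluded from the trade balance — financial account: purchases of foreign government bonds by domestic residents 525.1, increase in resident deposits held at foreign banks 265.2, sale of domestic government bonds to non-residents 789.8, domestic pension funds' purchases of foreign equities 515.3; primary income: reinvested earnings on direct investment abroad 119.0; secondary income: official development assistance provided to other countries 70.3, contributions paid to international organisations 52.8, personal remittances received from nationals working abroad 144.2, official foreign aid grants received (current) 112.9; capital account: acquisition of foreign patents and trademarks (non-produced assets) 93.7.)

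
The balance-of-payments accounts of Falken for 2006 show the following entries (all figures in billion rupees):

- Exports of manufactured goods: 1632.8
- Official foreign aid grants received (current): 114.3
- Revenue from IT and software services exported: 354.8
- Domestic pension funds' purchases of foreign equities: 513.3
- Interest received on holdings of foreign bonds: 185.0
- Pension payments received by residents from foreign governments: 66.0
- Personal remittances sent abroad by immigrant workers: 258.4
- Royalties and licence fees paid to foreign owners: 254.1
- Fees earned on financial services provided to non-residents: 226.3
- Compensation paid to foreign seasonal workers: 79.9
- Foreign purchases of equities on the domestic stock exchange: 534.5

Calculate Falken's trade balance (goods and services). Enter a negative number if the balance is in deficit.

Goods: 1632.8
Services: 226.3 - 254.1 + 354.8 = 327.0
Trade balance = 1632.8 + 327.0 = 1959.8
(Excluded from the trade balance — secondary income: official foreign aid grants received (current) 114.3, pension payments received by residents from foreign governments 66.0, personal remittances sent abroad by immigrant workers 258.4; financial account: domestic pension funds' purchases of foreign equities 513.3, foreign purchases of equities on the domestic stock exchange 534.5; primary income: interest received on holdings of foreign bonds 185.0, compensation paid to foreign seasonal workers 79.9.)

1959.8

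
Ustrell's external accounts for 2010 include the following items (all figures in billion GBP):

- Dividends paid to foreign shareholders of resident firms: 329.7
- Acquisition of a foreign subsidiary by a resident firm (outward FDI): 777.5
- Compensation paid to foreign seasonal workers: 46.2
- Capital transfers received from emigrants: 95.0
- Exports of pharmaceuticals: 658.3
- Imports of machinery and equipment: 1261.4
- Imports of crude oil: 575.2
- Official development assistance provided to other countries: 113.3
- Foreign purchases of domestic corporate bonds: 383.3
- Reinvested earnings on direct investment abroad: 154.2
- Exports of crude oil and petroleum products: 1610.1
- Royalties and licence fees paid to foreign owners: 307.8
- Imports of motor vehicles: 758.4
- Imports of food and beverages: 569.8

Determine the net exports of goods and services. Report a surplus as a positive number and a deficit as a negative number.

-1204.2

Goods: -569.8 + 1610.1 - 575.2 - 1261.4 - 758.4 + 658.3 = -896.4
Services: -307.8
Trade balance = -896.4 + (-307.8) = -1204.2
(Excluded from the trade balance — primary income: dividends paid to foreign shareholders of resident firms 329.7, compensation paid to foreign seasonal workers 46.2, reinvested earnings on direct investment abroad 154.2; financial account: acquisition of a foreign subsidiary by a resident firm (outward FDI) 777.5, foreign purchases of domestic corporate bonds 383.3; capital account: capital transfers received from emigrants 95.0; secondary income: official development assistance provided to other countries 113.3.)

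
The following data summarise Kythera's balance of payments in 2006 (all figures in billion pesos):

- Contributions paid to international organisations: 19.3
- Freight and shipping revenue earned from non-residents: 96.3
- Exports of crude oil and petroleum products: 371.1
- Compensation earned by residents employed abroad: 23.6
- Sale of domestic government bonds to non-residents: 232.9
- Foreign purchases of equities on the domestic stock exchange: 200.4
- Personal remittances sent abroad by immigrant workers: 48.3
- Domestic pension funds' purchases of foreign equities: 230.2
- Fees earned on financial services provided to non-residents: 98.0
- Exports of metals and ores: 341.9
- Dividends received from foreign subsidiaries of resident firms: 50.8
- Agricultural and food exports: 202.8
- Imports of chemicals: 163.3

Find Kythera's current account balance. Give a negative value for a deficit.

953.6

Goods: 371.1 + 202.8 + 341.9 - 163.3 = 752.5
Services: 96.3 + 98.0 = 194.3
Primary income: 23.6 + 50.8 = 74.4
Secondary income: -19.3 - 48.3 = -67.6
Current account = 752.5 + 194.3 + 74.4 + (-67.6) = 953.6
(Excluded from the current account — financial account: sale of domestic government bonds to non-residents 232.9, foreign purchases of equities on the domestic stock exchange 200.4, domestic pension funds' purchases of foreign equities 230.2.)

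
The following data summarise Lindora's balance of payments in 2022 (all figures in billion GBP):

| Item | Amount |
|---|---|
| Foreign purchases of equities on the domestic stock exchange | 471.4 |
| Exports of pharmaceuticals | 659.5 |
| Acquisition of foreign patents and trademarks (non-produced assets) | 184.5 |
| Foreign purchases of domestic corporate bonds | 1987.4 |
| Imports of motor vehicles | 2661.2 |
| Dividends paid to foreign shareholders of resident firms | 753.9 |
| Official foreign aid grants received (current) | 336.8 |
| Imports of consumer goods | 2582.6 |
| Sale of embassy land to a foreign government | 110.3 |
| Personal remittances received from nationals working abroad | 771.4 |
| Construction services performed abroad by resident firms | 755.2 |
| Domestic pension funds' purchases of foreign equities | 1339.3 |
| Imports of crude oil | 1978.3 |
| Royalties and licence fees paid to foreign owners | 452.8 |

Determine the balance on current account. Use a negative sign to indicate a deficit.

Goods: -2661.2 - 2582.6 - 1978.3 + 659.5 = -6562.6
Services: 755.2 - 452.8 = 302.4
Primary income: -753.9
Secondary income: 336.8 + 771.4 = 1108.2
Current account = (-6562.6) + 302.4 + (-753.9) + 1108.2 = -5905.9
(Excluded from the current account — financial account: foreign purchases of equities on the domestic stock exchange 471.4, foreign purchases of domestic corporate bonds 1987.4, domestic pension funds' purchases of foreign equities 1339.3; capital account: acquisition of foreign patents and trademarks (non-produced assets) 184.5, sale of embassy land to a foreign government 110.3.)

-5905.9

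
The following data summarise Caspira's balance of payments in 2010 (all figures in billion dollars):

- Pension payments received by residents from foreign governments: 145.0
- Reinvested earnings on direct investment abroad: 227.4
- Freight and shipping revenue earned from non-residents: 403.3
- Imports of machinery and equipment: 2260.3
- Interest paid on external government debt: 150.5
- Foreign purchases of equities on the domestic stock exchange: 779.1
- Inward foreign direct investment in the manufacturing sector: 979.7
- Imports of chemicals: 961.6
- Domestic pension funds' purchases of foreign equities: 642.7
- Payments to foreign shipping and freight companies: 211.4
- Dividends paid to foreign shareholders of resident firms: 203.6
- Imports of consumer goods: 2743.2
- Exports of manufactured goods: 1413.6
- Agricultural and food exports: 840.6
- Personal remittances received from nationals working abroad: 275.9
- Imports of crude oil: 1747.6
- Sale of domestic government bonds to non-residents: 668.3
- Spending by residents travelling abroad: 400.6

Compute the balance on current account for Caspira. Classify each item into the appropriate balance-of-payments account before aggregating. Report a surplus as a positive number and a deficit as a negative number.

Goods: -1747.6 + 840.6 + 1413.6 - 961.6 - 2260.3 - 2743.2 = -5458.5
Services: -400.6 - 211.4 + 403.3 = -208.7
Primary income: 227.4 - 150.5 - 203.6 = -126.7
Secondary income: 145.0 + 275.9 = 420.9
Current account = (-5458.5) + (-208.7) + (-126.7) + 420.9 = -5373.0
(Excluded from the current account — financial account: foreign purchases of equities on the domestic stock exchange 779.1, inward foreign direct investment in the manufacturing sector 979.7, domestic pension funds' purchases of foreign equities 642.7, sale of domestic government bonds to non-residents 668.3.)

-5373.0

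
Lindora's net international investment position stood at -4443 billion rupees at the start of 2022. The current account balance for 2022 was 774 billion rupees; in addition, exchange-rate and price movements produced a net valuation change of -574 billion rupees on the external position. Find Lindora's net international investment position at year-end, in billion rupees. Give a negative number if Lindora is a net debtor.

Change in NIIP = current account + net valuation change = 774 + (-574) = 200
End-of-year NIIP = -4443 + 200 = -4243

-4243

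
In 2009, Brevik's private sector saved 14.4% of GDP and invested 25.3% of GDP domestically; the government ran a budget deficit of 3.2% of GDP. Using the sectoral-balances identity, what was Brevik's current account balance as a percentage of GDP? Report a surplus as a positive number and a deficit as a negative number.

-14.1

By the sectoral-balances identity, CA = (S_private - I) + (T - G).
Private balance = 14.4 - 25.3 = -10.9
Government balance (T - G) = -3.2
CA = -10.9 + (-3.2) = -14.1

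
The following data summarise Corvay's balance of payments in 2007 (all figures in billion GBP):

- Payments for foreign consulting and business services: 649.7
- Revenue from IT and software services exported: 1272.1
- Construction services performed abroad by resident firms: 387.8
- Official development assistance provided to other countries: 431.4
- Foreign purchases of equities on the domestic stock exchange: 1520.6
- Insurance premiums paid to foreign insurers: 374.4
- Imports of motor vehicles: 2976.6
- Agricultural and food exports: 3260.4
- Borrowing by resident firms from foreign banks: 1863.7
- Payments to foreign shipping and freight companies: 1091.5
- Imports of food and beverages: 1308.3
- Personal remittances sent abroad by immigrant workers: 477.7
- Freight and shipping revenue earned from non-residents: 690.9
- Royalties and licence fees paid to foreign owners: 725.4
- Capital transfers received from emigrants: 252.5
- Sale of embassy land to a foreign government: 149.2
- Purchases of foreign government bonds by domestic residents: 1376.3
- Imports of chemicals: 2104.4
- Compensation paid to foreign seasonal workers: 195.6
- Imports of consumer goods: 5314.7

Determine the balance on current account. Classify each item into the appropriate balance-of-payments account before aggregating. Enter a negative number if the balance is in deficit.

Goods: -2104.4 - 2976.6 + 3260.4 - 1308.3 - 5314.7 = -8443.6
Services: 690.9 + 1272.1 - 725.4 - 1091.5 + 387.8 - 374.4 - 649.7 = -490.2
Primary income: -195.6
Secondary income: -431.4 - 477.7 = -909.1
Current account = (-8443.6) + (-490.2) + (-195.6) + (-909.1) = -10038.5
(Excluded from the current account — financial account: foreign purchases of equities on the domestic stock exchange 1520.6, borrowing by resident firms from foreign banks 1863.7, purchases of foreign government bonds by domestic residents 1376.3; capital account: capital transfers received from emigrants 252.5, sale of embassy land to a foreign government 149.2.)

-10038.5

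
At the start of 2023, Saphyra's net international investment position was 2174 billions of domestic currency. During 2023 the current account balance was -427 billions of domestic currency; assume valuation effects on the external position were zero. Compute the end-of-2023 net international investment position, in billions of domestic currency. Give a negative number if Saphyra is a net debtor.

1747

With no valuation effects, change in NIIP = current account = -427
End-of-year NIIP = 2174 + (-427) = 1747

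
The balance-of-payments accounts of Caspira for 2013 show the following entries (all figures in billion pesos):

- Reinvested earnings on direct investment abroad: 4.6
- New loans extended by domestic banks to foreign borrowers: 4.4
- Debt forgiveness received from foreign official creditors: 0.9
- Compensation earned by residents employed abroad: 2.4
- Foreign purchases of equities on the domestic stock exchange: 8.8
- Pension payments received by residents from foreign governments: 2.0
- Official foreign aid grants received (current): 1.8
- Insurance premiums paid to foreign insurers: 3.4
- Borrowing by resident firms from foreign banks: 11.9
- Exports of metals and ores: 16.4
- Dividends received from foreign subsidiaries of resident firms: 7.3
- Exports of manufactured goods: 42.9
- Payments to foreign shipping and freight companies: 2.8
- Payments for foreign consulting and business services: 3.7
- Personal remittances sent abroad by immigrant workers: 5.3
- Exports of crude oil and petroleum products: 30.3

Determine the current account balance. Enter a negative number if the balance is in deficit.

92.5

Goods: 16.4 + 42.9 + 30.3 = 89.6
Services: -3.4 - 2.8 - 3.7 = -9.9
Primary income: 2.4 + 7.3 + 4.6 = 14.3
Secondary income: -5.3 + 2.0 + 1.8 = -1.5
Current account = 89.6 + (-9.9) + 14.3 + (-1.5) = 92.5
(Excluded from the current account — financial account: new loans extended by domestic banks to foreign borrowers 4.4, foreign purchases of equities on the domestic stock exchange 8.8, borrowing by resident firms from foreign banks 11.9; capital account: debt forgiveness received from foreign official creditors 0.9.)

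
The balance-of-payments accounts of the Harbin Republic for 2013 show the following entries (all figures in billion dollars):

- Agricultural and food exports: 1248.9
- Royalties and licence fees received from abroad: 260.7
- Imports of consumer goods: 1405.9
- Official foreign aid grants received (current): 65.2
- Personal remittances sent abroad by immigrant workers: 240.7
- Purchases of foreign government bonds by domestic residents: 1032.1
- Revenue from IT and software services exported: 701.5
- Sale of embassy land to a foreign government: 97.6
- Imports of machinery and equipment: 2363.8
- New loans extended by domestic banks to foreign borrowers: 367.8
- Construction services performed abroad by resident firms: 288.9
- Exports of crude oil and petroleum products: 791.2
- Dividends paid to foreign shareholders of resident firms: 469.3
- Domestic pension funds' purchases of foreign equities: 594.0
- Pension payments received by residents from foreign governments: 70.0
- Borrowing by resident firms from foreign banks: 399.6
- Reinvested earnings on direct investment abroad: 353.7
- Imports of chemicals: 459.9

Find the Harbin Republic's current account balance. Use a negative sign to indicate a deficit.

-1159.5

Goods: -459.9 + 1248.9 + 791.2 - 2363.8 - 1405.9 = -2189.5
Services: 260.7 + 288.9 + 701.5 = 1251.1
Primary income: 353.7 - 469.3 = -115.6
Secondary income: 65.2 - 240.7 + 70.0 = -105.5
Current account = (-2189.5) + 1251.1 + (-115.6) + (-105.5) = -1159.5
(Excluded from the current account — financial account: purchases of foreign government bonds by domestic residents 1032.1, new loans extended by domestic banks to foreign borrowers 367.8, domestic pension funds' purchases of foreign equities 594.0, borrowing by resident firms from foreign banks 399.6; capital account: sale of embassy land to a foreign government 97.6.)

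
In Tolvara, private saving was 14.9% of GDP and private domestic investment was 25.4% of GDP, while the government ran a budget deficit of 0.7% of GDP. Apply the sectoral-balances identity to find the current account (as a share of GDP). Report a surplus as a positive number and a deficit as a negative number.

-11.2

By the sectoral-balances identity, CA = (S_private - I) + (T - G).
Private balance = 14.9 - 25.4 = -10.5
Government balance (T - G) = -0.7
CA = -10.5 + (-0.7) = -11.2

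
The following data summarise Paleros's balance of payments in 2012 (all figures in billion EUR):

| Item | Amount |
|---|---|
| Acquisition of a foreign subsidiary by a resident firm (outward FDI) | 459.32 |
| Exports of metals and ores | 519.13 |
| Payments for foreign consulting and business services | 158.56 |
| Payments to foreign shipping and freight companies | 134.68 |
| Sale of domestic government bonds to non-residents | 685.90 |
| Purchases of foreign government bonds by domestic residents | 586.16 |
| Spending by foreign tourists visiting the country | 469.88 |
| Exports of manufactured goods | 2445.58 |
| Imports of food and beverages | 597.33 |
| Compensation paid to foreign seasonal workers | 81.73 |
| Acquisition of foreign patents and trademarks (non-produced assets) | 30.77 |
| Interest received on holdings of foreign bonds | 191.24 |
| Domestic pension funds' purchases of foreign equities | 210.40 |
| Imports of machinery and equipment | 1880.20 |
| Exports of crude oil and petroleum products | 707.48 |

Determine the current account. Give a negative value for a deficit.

1480.81

Goods: 2445.58 - 1880.20 + 707.48 - 597.33 + 519.13 = 1194.66
Services: 469.88 - 158.56 - 134.68 = 176.64
Primary income: -81.73 + 191.24 = 109.51
Current account = 1194.66 + 176.64 + 109.51 = 1480.81
(Excluded from the current account — financial account: acquisition of a foreign subsidiary by a resident firm (outward FDI) 459.32, sale of domestic government bonds to non-residents 685.90, purchases of foreign government bonds by domestic residents 586.16, domestic pension funds' purchases of foreign equities 210.40; capital account: acquisition of foreign patents and trademarks (non-produced assets) 30.77.)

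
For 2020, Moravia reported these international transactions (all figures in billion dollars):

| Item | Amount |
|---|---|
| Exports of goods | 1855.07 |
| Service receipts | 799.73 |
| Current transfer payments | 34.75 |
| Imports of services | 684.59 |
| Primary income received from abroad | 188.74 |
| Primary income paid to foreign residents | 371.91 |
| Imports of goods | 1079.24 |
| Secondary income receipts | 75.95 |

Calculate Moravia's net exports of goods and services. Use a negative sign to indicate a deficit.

890.97

Goods balance = 1855.07 - 1079.24 = 775.83
Services balance = 799.73 - 684.59 = 115.14
Trade balance (goods + services) = 775.83 + 115.14 = 890.97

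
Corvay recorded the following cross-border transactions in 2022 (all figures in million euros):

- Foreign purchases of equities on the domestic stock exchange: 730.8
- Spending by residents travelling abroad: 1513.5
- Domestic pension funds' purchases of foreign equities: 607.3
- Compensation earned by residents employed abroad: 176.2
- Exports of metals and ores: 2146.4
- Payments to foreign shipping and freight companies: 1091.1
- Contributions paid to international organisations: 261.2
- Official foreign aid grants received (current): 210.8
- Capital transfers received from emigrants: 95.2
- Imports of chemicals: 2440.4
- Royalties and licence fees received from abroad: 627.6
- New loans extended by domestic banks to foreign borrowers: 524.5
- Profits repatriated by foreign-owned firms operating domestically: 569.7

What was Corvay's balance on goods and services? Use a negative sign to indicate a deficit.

Goods: 2146.4 - 2440.4 = -294.0
Services: -1091.1 + 627.6 - 1513.5 = -1977.0
Trade balance = -294.0 + (-1977.0) = -2271.0
(Excluded from the trade balance — financial account: foreign purchases of equities on the domestic stock exchange 730.8, domestic pension funds' purchases of foreign equities 607.3, new loans extended by domestic banks to foreign borrowers 524.5; primary income: compensation earned by residents employed abroad 176.2, profits repatriated by foreign-owned firms operating domestically 569.7; secondary income: contributions paid to international organisations 261.2, official foreign aid grants received (current) 210.8; capital account: capital transfers received from emigrants 95.2.)

-2271.0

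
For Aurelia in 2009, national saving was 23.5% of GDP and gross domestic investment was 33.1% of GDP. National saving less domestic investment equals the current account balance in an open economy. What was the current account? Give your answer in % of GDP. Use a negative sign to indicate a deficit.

-9.6

CA = S - I = 23.5 - 33.1 = -9.6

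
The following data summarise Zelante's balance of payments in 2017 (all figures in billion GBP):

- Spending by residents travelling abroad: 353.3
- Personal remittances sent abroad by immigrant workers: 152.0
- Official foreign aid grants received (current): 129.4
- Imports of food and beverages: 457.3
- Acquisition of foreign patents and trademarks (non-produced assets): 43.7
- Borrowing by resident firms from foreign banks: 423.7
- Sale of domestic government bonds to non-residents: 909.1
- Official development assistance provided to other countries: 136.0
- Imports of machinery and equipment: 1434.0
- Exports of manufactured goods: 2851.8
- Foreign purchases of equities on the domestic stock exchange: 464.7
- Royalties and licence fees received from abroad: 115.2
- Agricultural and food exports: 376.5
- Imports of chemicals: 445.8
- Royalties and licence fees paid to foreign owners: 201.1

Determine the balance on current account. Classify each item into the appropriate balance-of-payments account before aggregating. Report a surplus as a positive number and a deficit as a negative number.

Goods: 2851.8 - 457.3 - 1434.0 - 445.8 + 376.5 = 891.2
Services: -353.3 + 115.2 - 201.1 = -439.2
Secondary income: 129.4 - 152.0 - 136.0 = -158.6
Current account = 891.2 + (-439.2) + (-158.6) = 293.4
(Excluded from the current account — capital account: acquisition of foreign patents and trademarks (non-produced assets) 43.7; financial account: borrowing by resident firms from foreign banks 423.7, sale of domestic government bonds to non-residents 909.1, foreign purchases of equities on the domestic stock exchange 464.7.)

293.4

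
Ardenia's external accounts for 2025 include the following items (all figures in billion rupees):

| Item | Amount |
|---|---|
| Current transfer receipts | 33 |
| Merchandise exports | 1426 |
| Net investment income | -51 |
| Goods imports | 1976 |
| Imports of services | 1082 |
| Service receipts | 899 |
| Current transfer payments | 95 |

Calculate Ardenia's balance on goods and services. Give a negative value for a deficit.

Goods balance = 1426 - 1976 = -550
Services balance = 899 - 1082 = -183
Trade balance (goods + services) = -550 + (-183) = -733

-733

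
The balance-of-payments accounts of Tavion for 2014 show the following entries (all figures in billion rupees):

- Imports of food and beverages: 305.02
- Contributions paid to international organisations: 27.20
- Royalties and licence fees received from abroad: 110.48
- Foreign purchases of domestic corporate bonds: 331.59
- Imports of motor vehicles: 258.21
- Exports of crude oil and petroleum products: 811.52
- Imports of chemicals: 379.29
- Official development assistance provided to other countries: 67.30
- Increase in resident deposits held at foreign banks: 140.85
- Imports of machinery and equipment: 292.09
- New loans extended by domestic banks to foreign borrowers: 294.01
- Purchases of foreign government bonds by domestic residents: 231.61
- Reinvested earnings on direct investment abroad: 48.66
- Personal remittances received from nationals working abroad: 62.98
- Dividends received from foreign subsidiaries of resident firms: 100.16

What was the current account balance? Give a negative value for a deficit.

-195.31

Goods: -292.09 - 379.29 - 305.02 + 811.52 - 258.21 = -423.09
Services: 110.48
Primary income: 48.66 + 100.16 = 148.82
Secondary income: 62.98 - 27.20 - 67.30 = -31.52
Current account = (-423.09) + 110.48 + 148.82 + (-31.52) = -195.31
(Excluded from the current account — financial account: foreign purchases of domestic corporate bonds 331.59, increase in resident deposits held at foreign banks 140.85, new loans extended by domestic banks to foreign borrowers 294.01, purchases of foreign government bonds by domestic residents 231.61.)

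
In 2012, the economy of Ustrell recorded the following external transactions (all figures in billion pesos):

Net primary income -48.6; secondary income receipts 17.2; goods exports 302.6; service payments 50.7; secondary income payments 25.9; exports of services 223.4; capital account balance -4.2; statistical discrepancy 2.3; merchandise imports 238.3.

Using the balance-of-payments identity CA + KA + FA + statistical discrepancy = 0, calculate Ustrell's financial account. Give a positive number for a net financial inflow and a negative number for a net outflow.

-177.8

Goods balance = 302.6 - 238.3 = 64.3
Services balance = 223.4 - 50.7 = 172.7
Trade balance (goods + services) = 64.3 + 172.7 = 237.0
Net primary income = -48.6
Net secondary income = 17.2 - 25.9 = -8.7
Current account = 237.0 + (-48.6) + (-8.7) = 179.7
Financial account = -(179.7 + (-4.2) + 2.3) = -177.8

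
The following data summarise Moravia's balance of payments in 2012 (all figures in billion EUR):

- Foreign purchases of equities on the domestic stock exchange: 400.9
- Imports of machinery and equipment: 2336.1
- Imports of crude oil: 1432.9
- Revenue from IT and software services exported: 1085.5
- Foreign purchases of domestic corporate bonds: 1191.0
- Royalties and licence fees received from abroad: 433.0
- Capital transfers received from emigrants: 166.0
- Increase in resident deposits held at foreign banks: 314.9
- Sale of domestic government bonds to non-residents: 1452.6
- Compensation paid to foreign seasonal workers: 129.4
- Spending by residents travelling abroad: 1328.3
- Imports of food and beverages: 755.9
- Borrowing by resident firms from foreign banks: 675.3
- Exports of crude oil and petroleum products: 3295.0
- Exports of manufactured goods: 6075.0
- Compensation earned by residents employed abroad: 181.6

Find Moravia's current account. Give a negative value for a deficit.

Goods: -1432.9 - 755.9 - 2336.1 + 3295.0 + 6075.0 = 4845.1
Services: 433.0 + 1085.5 - 1328.3 = 190.2
Primary income: -129.4 + 181.6 = 52.2
Current account = 4845.1 + 190.2 + 52.2 = 5087.5
(Excluded from the current account — financial account: foreign purchases of equities on the domestic stock exchange 400.9, foreign purchases of domestic corporate bonds 1191.0, increase in resident deposits held at foreign banks 314.9, sale of domestic government bonds to non-residents 1452.6, borrowing by resident firms from foreign banks 675.3; capital account: capital transfers received from emigrants 166.0.)

5087.5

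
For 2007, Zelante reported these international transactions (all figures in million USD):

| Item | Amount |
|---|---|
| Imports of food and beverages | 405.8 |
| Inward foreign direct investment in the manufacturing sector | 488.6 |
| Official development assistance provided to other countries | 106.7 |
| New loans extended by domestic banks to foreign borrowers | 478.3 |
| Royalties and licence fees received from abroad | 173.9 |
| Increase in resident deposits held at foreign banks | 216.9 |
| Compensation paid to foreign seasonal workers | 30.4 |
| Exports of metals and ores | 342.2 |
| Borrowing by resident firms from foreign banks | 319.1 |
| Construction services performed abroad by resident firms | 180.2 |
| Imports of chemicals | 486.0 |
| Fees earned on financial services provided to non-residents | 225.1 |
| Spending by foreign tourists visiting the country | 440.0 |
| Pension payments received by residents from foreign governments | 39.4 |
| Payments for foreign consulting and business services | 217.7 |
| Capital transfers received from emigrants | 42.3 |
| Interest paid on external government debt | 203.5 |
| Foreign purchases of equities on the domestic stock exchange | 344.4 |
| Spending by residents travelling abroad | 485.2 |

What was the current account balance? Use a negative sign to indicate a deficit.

-534.5

Goods: -405.8 + 342.2 - 486.0 = -549.6
Services: -217.7 - 485.2 + 440.0 + 173.9 + 225.1 + 180.2 = 316.3
Primary income: -30.4 - 203.5 = -233.9
Secondary income: -106.7 + 39.4 = -67.3
Current account = (-549.6) + 316.3 + (-233.9) + (-67.3) = -534.5
(Excluded from the current account — financial account: inward foreign direct investment in the manufacturing sector 488.6, new loans extended by domestic banks to foreign borrowers 478.3, increase in resident deposits held at foreign banks 216.9, borrowing by resident firms from foreign banks 319.1, foreign purchases of equities on the domestic stock exchange 344.4; capital account: capital transfers received from emigrants 42.3.)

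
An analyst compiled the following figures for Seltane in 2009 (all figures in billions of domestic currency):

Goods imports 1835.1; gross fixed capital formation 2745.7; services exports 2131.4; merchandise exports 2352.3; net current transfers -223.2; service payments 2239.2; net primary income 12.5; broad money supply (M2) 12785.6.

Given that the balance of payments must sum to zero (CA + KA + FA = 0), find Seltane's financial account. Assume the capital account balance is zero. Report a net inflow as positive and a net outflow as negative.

-198.7

Goods balance = 2352.3 - 1835.1 = 517.2
Services balance = 2131.4 - 2239.2 = -107.8
Trade balance (goods + services) = 517.2 + (-107.8) = 409.4
Net primary income = 12.5
Net secondary income = -223.2
Current account = 409.4 + 12.5 + (-223.2) = 198.7
Financial account = -(198.7) = -198.7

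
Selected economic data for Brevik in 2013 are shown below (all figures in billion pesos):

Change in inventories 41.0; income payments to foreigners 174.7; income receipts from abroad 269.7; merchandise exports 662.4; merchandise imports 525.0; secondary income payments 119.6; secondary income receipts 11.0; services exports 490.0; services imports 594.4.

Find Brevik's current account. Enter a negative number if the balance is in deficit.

Goods balance = 662.4 - 525.0 = 137.4
Services balance = 490.0 - 594.4 = -104.4
Trade balance (goods + services) = 137.4 + (-104.4) = 33.0
Net primary income = 269.7 - 174.7 = 95.0
Net secondary income = 11.0 - 119.6 = -108.6
Current account = 33.0 + 95.0 + (-108.6) = 19.4

19.4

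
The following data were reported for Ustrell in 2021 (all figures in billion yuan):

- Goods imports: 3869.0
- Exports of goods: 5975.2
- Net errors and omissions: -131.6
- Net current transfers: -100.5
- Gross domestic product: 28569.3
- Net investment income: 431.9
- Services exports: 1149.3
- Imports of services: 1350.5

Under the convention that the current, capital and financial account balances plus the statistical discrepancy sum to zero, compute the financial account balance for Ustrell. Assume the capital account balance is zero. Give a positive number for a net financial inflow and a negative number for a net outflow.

Goods balance = 5975.2 - 3869.0 = 2106.2
Services balance = 1149.3 - 1350.5 = -201.2
Trade balance (goods + services) = 2106.2 + (-201.2) = 1905.0
Net primary income = 431.9
Net secondary income = -100.5
Current account = 1905.0 + 431.9 + (-100.5) = 2236.4
Financial account = -(2236.4 + (-131.6)) = -2104.8

-2104.8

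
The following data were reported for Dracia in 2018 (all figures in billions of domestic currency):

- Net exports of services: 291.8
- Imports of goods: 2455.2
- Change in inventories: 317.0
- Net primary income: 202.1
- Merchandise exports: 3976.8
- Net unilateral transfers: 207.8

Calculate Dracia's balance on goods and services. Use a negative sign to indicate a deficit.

Goods balance = 3976.8 - 2455.2 = 1521.6
Services balance = 291.8
Trade balance (goods + services) = 1521.6 + 291.8 = 1813.4

1813.4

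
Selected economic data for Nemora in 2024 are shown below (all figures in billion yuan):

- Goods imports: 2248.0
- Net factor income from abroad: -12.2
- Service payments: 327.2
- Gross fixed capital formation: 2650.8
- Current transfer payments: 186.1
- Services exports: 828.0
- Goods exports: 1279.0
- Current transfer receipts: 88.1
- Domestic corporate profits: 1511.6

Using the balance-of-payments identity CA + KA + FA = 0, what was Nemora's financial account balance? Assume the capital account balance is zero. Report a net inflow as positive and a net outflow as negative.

578.4

Goods balance = 1279.0 - 2248.0 = -969.0
Services balance = 828.0 - 327.2 = 500.8
Trade balance (goods + services) = -969.0 + 500.8 = -468.2
Net primary income = -12.2
Net secondary income = 88.1 - 186.1 = -98.0
Current account = -468.2 + (-12.2) + (-98.0) = -578.4
Financial account = -(-578.4) = 578.4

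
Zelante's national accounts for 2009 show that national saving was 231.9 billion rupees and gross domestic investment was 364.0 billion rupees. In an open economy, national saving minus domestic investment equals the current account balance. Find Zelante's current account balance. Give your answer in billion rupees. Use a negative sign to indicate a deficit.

CA = S - I = 231.9 - 364.0 = -132.1

-132.1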